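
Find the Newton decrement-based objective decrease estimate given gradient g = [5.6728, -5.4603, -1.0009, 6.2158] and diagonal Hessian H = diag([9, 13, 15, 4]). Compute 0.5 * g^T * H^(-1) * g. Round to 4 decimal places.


Step 1: H is diagonal, so H^(-1) * g = [0.6303, -0.42, -0.0667, 1.554].
Step 2: g^T H^(-1) g = sum_i g_i^2 / H_ii
  = (5.6728)^2/9 + (-5.4603)^2/13 + (-1.0009)^2/15 + (6.2158)^2/4
  = 3.5756 + 2.2935 + 0.0668 + 9.659 = 15.5949
Step 3: Objective decrease = 0.5 * g^T H^(-1) g = 7.7975


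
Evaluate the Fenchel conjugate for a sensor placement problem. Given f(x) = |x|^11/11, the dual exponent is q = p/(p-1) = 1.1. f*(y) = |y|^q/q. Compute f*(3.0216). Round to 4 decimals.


The conjugate exponent q satisfies 1/p + 1/q = 1.
p = 11, so q = 11/(11 - 1) = 1.1
|y|^q = 3.0216^1.1 = 3.3749
f*(3.0216) = 3.3749 / 1.1 = 3.0681


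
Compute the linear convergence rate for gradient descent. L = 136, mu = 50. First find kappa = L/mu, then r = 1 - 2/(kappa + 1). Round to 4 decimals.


Step 1: Compute the condition number.
kappa = L/mu = 136/50 = 2.72
Step 2: Compute the convergence rate.
r = 1 - 2/(kappa + 1) = 1 - 2*mu/(L + mu) = (L - mu)/(L + mu) = 86/186 = 0.4624


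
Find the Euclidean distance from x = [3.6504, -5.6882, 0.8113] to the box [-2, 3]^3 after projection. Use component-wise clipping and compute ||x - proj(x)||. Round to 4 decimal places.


Project each component onto [-2, 3].
clip(3.6504) = 3.0, clip(-5.6882) = -2.0, clip(0.8113) = 0.8113
Projection = [3.0, -2.0, 0.8113]
Squared diffs: [0.423, 13.6028, 0.0]
Distance = sqrt(14.0258) = 3.7451


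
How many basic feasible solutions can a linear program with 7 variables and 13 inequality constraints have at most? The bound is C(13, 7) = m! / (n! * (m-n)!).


Each vertex corresponds to some choice of n active constraints out of m, so the number of vertices is at most C(m, n) = m! / (n!(m-n)!).
m = 13, n = 7
Numerator: 13 * 12 * 11 * 10 * 9 * 8 * 7
Denominator: 7! = 5040
C(13, 7) = 1716


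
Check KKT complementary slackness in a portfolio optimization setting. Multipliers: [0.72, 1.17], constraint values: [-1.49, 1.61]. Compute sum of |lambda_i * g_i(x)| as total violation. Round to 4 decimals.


KKT complementary slackness check:
lambda_1 * g_1 = 0.72 * -1.49 = -1.0728
lambda_2 * g_2 = 1.17 * 1.61 = 1.8837
Total violation = 1.0728 + 1.8837 = 2.9565


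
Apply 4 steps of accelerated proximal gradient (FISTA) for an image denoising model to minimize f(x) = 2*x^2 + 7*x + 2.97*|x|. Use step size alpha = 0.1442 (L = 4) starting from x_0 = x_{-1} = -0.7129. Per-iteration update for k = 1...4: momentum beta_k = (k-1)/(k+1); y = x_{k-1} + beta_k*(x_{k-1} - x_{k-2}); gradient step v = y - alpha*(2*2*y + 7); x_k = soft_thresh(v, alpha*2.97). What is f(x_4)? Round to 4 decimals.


FISTA on f(x) = 2*x^2 + 7*x + 2.97*|x|
L = 4, alpha = 0.1442
Iteration 1: beta = 0.0, y = -0.7129 + 0.0*(-0.7129 + 0.7129) = -0.7129
  grad(y) = 4.1484, v = y - alpha*grad = -1.3111
  prox(v) = soft_thresh(-1.3111, 0.4283) = -0.8828
Iteration 2: beta = 0.3333, y = -0.8828 + 0.3333*(-0.8828 + 0.7129) = -0.9395
  grad(y) = 3.2421, v = y - alpha*grad = -1.407
  prox(v) = soft_thresh(-1.407, 0.4283) = -0.9787
Iteration 3: beta = 0.5, y = -0.9787 + 0.5*(-0.9787 + 0.8828) = -1.0267
  grad(y) = 2.8934, v = y - alpha*grad = -1.4439
  prox(v) = soft_thresh(-1.4439, 0.4283) = -1.0156
Iteration 4: beta = 0.6, y = -1.0156 + 0.6*(-1.0156 + 0.9787) = -1.0377
  grad(y) = 2.849, v = y - alpha*grad = -1.4486
  prox(v) = soft_thresh(-1.4486, 0.4283) = -1.0203
f(x_4) = 2*(-1.0203)^2 + 7*(-1.0203) + 2.97*|-1.0203| = -2.0298


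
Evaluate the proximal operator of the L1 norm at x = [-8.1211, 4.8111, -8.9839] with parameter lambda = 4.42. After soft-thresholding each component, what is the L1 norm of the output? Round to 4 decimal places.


Soft-thresholding with lambda = 4.42:
prox(-8.1211) = sign(-8.1211)*max(|-8.1211| - 4.42, 0) = -3.7011
prox(4.8111) = sign(4.8111)*max(|4.8111| - 4.42, 0) = 0.3911
prox(-8.9839) = sign(-8.9839)*max(|-8.9839| - 4.42, 0) = -4.5639
prox(x) = [-3.7011, 0.3911, -4.5639]
||prox(x)||_1 = 3.7011 + 0.3911 + 4.5639 = 8.6561


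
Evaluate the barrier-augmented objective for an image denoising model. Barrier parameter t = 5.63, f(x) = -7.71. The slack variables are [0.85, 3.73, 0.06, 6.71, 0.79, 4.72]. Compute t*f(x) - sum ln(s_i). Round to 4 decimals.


Step 1: Compute log-barrier.
ln values: [-0.1625, 1.3164, -2.8134, 1.9036, -0.2357, 1.5518]
phi = -(-0.1625 + 1.3164 - 2.8134 + 1.9036 - 0.2357 + 1.5518) = -1.5602
Step 2: Compute augmented objective.
t*f(x) = 5.63*-7.71 = -43.4073
Total = -43.4073 - 1.5602 = -44.9675


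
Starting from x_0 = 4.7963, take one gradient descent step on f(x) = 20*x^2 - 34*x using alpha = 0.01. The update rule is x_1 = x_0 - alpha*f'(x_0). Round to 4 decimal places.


We compute the gradient at x_0 and apply the update.
f'(x) = 40*x - 34
f'(4.7963) = 40*4.7963 - 34 = 157.852
x_1 = 4.7963 - 0.01*157.852 = 3.2178


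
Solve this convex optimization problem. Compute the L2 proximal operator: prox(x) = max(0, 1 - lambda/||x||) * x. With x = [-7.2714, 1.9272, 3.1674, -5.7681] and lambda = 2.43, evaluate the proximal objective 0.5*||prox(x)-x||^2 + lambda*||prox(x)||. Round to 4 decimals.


Step 1: Compute ||x||.
||x|| = 9.9945
Step 2: Compute scaling factor.
scale = max(0, 1 - 2.43/9.9945) = 0.7569
Step 3: prox(x) = [-5.5035, 1.4586, 2.3973, -4.3657]
||prox(x)|| = 7.5645
Step 4: Proximal objective.
0.5*||prox-x||^2 = 2.9525
lambda*||prox|| = 18.3817
Total = 21.3343


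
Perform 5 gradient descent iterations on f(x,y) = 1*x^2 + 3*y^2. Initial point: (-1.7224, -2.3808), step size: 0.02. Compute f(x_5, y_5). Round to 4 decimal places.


Gradient descent on f(x,y) = 1*x^2 + 3*y^2.
Starting point: (-1.7224, -2.3808), alpha = 0.02
Step 1: grad_x = 2*1*-1.7224 = -3.4448, grad_y = 2*3*-2.3808 = -14.2848
  x_1 = -1.7224 - 0.02*-3.4448 = -1.6535
  y_1 = -2.3808 - 0.02*-14.2848 = -2.0951
Step 2: grad_x = 2*1*-1.6535 = -3.307, grad_y = 2*3*-2.0951 = -12.5706
  x_2 = -1.6535 - 0.02*-3.307 = -1.5874
  y_2 = -2.0951 - 0.02*-12.5706 = -1.8437
Step 3: grad_x = 2*1*-1.5874 = -3.1747, grad_y = 2*3*-1.8437 = -11.0621
  x_3 = -1.5874 - 0.02*-3.1747 = -1.5239
  y_3 = -1.8437 - 0.02*-11.0621 = -1.6224
Step 4: grad_x = 2*1*-1.5239 = -3.0477, grad_y = 2*3*-1.6224 = -9.7347
  x_4 = -1.5239 - 0.02*-3.0477 = -1.4629
  y_4 = -1.6224 - 0.02*-9.7347 = -1.4278
Step 5: grad_x = 2*1*-1.4629 = -2.9258, grad_y = 2*3*-1.4278 = -8.5665
  x_5 = -1.4629 - 0.02*-2.9258 = -1.4044
  y_5 = -1.4278 - 0.02*-8.5665 = -1.2564
f(-1.4044, -1.2564) = 1*(-1.4044)^2 + 3*(-1.2564)^2 = 6.7081


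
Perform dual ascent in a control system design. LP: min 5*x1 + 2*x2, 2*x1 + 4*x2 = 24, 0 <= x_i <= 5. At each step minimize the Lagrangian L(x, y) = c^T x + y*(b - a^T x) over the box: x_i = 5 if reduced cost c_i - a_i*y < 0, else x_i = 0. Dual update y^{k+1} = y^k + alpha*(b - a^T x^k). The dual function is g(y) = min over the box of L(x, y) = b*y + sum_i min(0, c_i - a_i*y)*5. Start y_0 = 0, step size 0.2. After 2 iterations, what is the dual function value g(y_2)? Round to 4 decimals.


Dual ascent for LP: min 5*x1 + 2*x2, 2*x1 + 4*x2 = 24, 0 <= x_i <= 5
Step 1: y^k = 0.0, reduced costs: (5.0, 2.0)
  x^k = (0.0, 0.0), subgradient = b - a^T x = 24.0
  y^{k+1} = 0.0 + 0.2*24.0 = 4.8
Step 2: y^k = 4.8, reduced costs: (-4.6, -17.2)
  x^k = (5.0, 5.0), subgradient = b - a^T x = -6.0
  y^{k+1} = 4.8 + 0.2*-6.0 = 3.6
Dual objective at y_2 = 3.6: reduced costs (-2.2, -12.4), box minimizer x = (5.0, 5.0)
g(y_2) = b*y + (c1 - a1*y)*x1 + (c2 - a2*y)*x2 = 24*3.6 + (-2.2)*5.0 + (-12.4)*5.0 = 86.4 - 11.0 - 62.0 = 13.4


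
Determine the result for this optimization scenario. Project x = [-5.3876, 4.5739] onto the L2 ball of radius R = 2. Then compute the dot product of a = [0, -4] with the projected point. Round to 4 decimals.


Step 1: Compute ||x|| (intermediates to 6 decimals).
||x|| = sqrt((-5.3876)^2 + 4.5739^2) = 7.067305
Step 2: Project.
Since ||x|| > R, scale = R/||x|| = 2/7.067305 = 0.282993, proj(x) = scale * x
proj(x) = [-1.524653, 1.294382]
Step 3: Dot product.
a^T * proj(x) = 0*(-1.524653) - 4*1.294382 = -5.1775


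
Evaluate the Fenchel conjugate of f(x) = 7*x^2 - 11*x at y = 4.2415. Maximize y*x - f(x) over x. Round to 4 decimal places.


f*(y) = sup_x {y*x - a*x^2 - b*x} = sup_x {(y-b)*x - a*x^2}
FOC: (y - b) - 2a*x = 0 => x* = (y - b)/(2a)
x* = (4.2415 + 11)/(2*7) = 1.0887
f*(4.2415) = (y-b)^2/(4a) = (4.2415 + 11)^2/(4*7)
= 232.3033/28 = 8.2965


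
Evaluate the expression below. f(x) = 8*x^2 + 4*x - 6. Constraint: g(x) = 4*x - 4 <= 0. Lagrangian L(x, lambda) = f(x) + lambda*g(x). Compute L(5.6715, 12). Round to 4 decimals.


Step 1: Evaluate f(x).
f(5.6715) = 8*5.6715^2 + 4*5.6715 - 6 = 274.0133
Step 2: Evaluate g(x).
g(5.6715) = 4*5.6715 - 4 = 18.686
Step 3: Compute Lagrangian.
L = 274.0133 + 12*18.686 = 498.2453


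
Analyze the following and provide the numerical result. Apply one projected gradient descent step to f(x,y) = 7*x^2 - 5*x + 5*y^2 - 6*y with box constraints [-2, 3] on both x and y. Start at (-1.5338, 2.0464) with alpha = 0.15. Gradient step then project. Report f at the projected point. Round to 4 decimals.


Step 1: Compute gradient at (-1.5338, 2.0464).
grad_x = 2*7*-1.5338 - 5 = -26.4732
grad_y = 2*5*2.0464 - 6 = 14.464
Step 2: Gradient step.
x_raw = -1.5338 - 0.15*-26.4732 = 2.4372
y_raw = 2.0464 - 0.15*14.464 = -0.1232
Step 3: Project onto [-2, 3].
x_proj = clip(2.4372) = 2.4372
y_proj = clip(-0.1232) = -0.1232
Step 4: Evaluate f.
f(2.4372, -0.1232) = 30.2081


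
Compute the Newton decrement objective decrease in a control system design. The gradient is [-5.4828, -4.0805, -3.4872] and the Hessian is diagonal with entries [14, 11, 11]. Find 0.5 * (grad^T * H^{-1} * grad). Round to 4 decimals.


Step 1: H is diagonal, so H^(-1) * g = [-0.3916, -0.371, -0.317].
Step 2: g^T H^(-1) g = sum_i g_i^2 / H_ii
  = (-5.4828)^2/14 + (-4.0805)^2/11 + (-3.4872)^2/11
  = 2.1472 + 1.5137 + 1.1055 = 4.7664
Step 3: Objective decrease = 0.5 * g^T H^(-1) g = 2.3832


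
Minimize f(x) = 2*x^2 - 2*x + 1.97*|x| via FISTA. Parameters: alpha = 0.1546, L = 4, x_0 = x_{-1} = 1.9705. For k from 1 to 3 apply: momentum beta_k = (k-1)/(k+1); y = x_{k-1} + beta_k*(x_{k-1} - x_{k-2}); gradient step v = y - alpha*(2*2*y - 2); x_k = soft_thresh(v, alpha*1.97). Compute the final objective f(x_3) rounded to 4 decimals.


FISTA on f(x) = 2*x^2 - 2*x + 1.97*|x|
L = 4, alpha = 0.1546
Iteration 1: beta = 0.0, y = 1.9705 + 0.0*(1.9705 - 1.9705) = 1.9705
  grad(y) = 5.882, v = y - alpha*grad = 1.0611
  prox(v) = soft_thresh(1.0611, 0.3046) = 0.7566
Iteration 2: beta = 0.3333, y = 0.7566 + 0.3333*(0.7566 - 1.9705) = 0.3519
  grad(y) = -0.5922, v = y - alpha*grad = 0.4435
  prox(v) = soft_thresh(0.4435, 0.3046) = 0.1389
Iteration 3: beta = 0.5, y = 0.1389 + 0.5*(0.1389 - 0.7566) = -0.1699
  grad(y) = -2.6795, v = y - alpha*grad = 0.2444
  prox(v) = soft_thresh(0.2444, 0.3046) = 0.0
f(x_3) = 2*0.0^2 - 2*0.0 + 1.97*|0.0| = 0.0


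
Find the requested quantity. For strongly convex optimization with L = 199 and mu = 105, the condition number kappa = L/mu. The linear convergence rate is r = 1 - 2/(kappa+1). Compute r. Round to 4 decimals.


Step 1: Compute the condition number.
kappa = L/mu = 199/105 = 1.8952
Step 2: Compute the convergence rate.
r = 1 - 2/(kappa + 1) = 1 - 2*mu/(L + mu) = (L - mu)/(L + mu) = 94/304 = 0.3092


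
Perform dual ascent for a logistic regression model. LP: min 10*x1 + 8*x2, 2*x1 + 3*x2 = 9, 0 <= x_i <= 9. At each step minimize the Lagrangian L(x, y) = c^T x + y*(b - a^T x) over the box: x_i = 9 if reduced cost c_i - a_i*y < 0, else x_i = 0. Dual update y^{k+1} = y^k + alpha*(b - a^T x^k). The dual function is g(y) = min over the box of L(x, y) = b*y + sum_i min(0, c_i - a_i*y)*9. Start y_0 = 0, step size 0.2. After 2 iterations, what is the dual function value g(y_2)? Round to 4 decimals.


Dual ascent for LP: min 10*x1 + 8*x2, 2*x1 + 3*x2 = 9, 0 <= x_i <= 9
Step 1: y^k = 0.0, reduced costs: (10.0, 8.0)
  x^k = (0.0, 0.0), subgradient = b - a^T x = 9.0
  y^{k+1} = 0.0 + 0.2*9.0 = 1.8
Step 2: y^k = 1.8, reduced costs: (6.4, 2.6)
  x^k = (0.0, 0.0), subgradient = b - a^T x = 9.0
  y^{k+1} = 1.8 + 0.2*9.0 = 3.6
Dual objective at y_2 = 3.6: reduced costs (2.8, -2.8), box minimizer x = (0.0, 9.0)
g(y_2) = b*y + (c1 - a1*y)*x1 + (c2 - a2*y)*x2 = 9*3.6 + 2.8*0.0 + (-2.8)*9.0 = 32.4 + 0.0 - 25.2 = 7.2


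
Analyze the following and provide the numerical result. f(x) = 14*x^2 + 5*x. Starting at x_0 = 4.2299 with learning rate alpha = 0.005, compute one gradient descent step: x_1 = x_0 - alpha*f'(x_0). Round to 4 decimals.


We compute the gradient at x_0 and apply the update.
f'(x) = 28*x + 5
f'(4.2299) = 28*4.2299 + 5 = 123.4372
x_1 = 4.2299 - 0.005*123.4372 = 3.6127


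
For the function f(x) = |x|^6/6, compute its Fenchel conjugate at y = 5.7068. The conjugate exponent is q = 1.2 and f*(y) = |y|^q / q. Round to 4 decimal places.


The conjugate exponent q satisfies 1/p + 1/q = 1.
p = 6, so q = 6/(6 - 1) = 1.2
|y|^q = 5.7068^1.2 = 8.0848
f*(5.7068) = 8.0848 / 1.2 = 6.7374


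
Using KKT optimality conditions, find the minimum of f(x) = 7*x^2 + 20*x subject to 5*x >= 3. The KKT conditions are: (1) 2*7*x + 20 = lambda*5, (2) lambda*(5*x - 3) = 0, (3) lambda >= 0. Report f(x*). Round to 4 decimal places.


Step 1: Try lambda = 0 (constraint inactive).
x_unc = -20/(2*7) = -1.4286
Check: 5*-1.4286 = -7.143 < 3 -- violated!
Step 2: Constraint must be active: 5*x = 3
x* = 3/5 = 0.6
lambda = (2*7*0.6 + 20)/5 = 5.68
Step 3: Compute optimal value.
f(x*) = 7*0.6^2 + 20*0.6 = 14.52


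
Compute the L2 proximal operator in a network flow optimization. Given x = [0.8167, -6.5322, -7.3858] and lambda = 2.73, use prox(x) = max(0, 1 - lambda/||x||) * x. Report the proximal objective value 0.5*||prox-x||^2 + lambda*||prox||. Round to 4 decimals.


Step 1: Compute ||x||.
||x|| = 9.8938
Step 2: Compute scaling factor.
scale = max(0, 1 - 2.73/9.8938) = 0.7241
Step 3: prox(x) = [0.5913, -4.7298, -5.3478]
||prox(x)|| = 7.1638
Step 4: Proximal objective.
0.5*||prox-x||^2 = 3.7265
lambda*||prox|| = 19.5572
Total = 23.2835


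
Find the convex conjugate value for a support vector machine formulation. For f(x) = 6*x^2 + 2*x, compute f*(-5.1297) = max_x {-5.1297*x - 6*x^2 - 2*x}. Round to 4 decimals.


f*(y) = sup_x {y*x - a*x^2 - b*x} = sup_x {(y-b)*x - a*x^2}
FOC: (y - b) - 2a*x = 0 => x* = (y - b)/(2a)
x* = (-5.1297 - 2)/(2*6) = -0.5941
f*(-5.1297) = (y-b)^2/(4a) = (-5.1297 - 2)^2/(4*6)
= 50.8326/24 = 2.118


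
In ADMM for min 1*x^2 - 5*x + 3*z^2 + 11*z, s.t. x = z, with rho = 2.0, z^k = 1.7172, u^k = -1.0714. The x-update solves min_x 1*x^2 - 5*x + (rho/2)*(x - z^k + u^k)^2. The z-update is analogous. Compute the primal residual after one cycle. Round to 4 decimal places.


ADMM iteration with rho = 2.0, z^k = 1.7172, u^k = -1.0714
Step 1: x-update.
Minimize 1*x^2 - 5*x + (2.0/2)*(x - 1.7172 - 1.0714)^2
FOC: (2*1 + 2.0)*x = 5 + 2.0*(1.7172 + 1.0714)
x^{k+1} = 2.6443
Step 2: z-update.
Minimize 3*z^2 + 11*z + (2.0/2)*(2.6443 - z - 1.0714)^2
FOC: (2*3 + 2.0)*z = -11 + 2.0*(2.6443 - 1.0714)
z^{k+1} = -0.9818
Step 3: u-update.
u^{k+1} = -1.0714 + 2.6443 + 0.9818 = 2.5547
Step 4: Primal residual = |2.6443 + 0.9818| = 3.6261


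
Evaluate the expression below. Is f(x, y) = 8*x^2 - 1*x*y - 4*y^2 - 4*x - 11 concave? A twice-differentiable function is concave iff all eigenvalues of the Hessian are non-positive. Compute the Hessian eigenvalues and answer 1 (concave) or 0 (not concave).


The Hessian of f(x,y) = 8*x^2 - 1*x*y - 4*y^2 - 4*x - 11 is:
H = [[16, -1], [-1, -8]]
Trace = 16 - 8 = 8
Determinant = 16*-8 - (-1)^2 = -129
Discriminant = (8)^2 - 4*-129 = 580.0
Eigenvalues: lambda_1 = -8.0416, lambda_2 = 16.0416
The function is not concave.

0


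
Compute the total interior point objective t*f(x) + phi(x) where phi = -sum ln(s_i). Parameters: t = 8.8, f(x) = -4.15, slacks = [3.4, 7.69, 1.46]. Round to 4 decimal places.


Step 1: Compute log-barrier.
ln values: [1.2238, 2.0399, 0.3784]
phi = -(1.2238 + 2.0399 + 0.3784) = -3.6421
Step 2: Compute augmented objective.
t*f(x) = 8.8*-4.15 = -36.52
Total = -36.52 - 3.6421 = -40.1621


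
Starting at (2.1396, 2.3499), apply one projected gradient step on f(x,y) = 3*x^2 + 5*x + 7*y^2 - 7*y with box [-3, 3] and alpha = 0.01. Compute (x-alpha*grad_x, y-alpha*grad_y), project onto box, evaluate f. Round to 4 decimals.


Step 1: Compute gradient at (2.1396, 2.3499).
grad_x = 2*3*2.1396 + 5 = 17.8376
grad_y = 2*7*2.3499 - 7 = 25.8986
Step 2: Gradient step.
x_raw = 2.1396 - 0.01*17.8376 = 1.9612
y_raw = 2.3499 - 0.01*25.8986 = 2.0909
Step 3: Project onto [-3, 3].
x_proj = clip(1.9612) = 1.9612
y_proj = clip(2.0909) = 2.0909
Step 4: Evaluate f.
f(1.9612, 2.0909) = 37.3124


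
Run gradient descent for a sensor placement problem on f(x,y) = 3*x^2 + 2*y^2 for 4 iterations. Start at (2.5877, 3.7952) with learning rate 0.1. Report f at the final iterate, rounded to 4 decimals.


Gradient descent on f(x,y) = 3*x^2 + 2*y^2.
Starting point: (2.5877, 3.7952), alpha = 0.1
Step 1: grad_x = 2*3*2.5877 = 15.5262, grad_y = 2*2*3.7952 = 15.1808
  x_1 = 2.5877 - 0.1*15.5262 = 1.0351
  y_1 = 3.7952 - 0.1*15.1808 = 2.2771
Step 2: grad_x = 2*3*1.0351 = 6.2105, grad_y = 2*2*2.2771 = 9.1085
  x_2 = 1.0351 - 0.1*6.2105 = 0.414
  y_2 = 2.2771 - 0.1*9.1085 = 1.3663
Step 3: grad_x = 2*3*0.414 = 2.4842, grad_y = 2*2*1.3663 = 5.4651
  x_3 = 0.414 - 0.1*2.4842 = 0.1656
  y_3 = 1.3663 - 0.1*5.4651 = 0.8198
Step 4: grad_x = 2*3*0.1656 = 0.9937, grad_y = 2*2*0.8198 = 3.2791
  x_4 = 0.1656 - 0.1*0.9937 = 0.0662
  y_4 = 0.8198 - 0.1*3.2791 = 0.4919
f(0.0662, 0.4919) = 3*0.0662^2 + 2*0.4919^2 = 0.497


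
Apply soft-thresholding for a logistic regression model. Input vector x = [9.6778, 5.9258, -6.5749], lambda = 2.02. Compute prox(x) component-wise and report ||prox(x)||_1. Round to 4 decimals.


Soft-thresholding with lambda = 2.02:
prox(9.6778) = sign(9.6778)*max(|9.6778| - 2.02, 0) = 7.6578
prox(5.9258) = sign(5.9258)*max(|5.9258| - 2.02, 0) = 3.9058
prox(-6.5749) = sign(-6.5749)*max(|-6.5749| - 2.02, 0) = -4.5549
prox(x) = [7.6578, 3.9058, -4.5549]
||prox(x)||_1 = 7.6578 + 3.9058 + 4.5549 = 16.1185


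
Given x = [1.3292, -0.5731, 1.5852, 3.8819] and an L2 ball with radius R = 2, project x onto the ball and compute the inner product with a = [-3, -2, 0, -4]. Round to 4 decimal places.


Step 1: Compute ||x|| (intermediates to 6 decimals).
||x|| = sqrt(1.3292^2 + (-0.5731)^2 + 1.5852^2 + 3.8819^2) = 4.435902
Step 2: Project.
Since ||x|| > R, scale = R/||x|| = 2/4.435902 = 0.450867, proj(x) = scale * x
proj(x) = [0.599292, -0.258392, 0.714714, 1.750221]
Step 3: Dot product.
a^T * proj(x) = -3*0.599292 - 2*(-0.258392) + 0*0.714714 - 4*1.750221 = -8.282


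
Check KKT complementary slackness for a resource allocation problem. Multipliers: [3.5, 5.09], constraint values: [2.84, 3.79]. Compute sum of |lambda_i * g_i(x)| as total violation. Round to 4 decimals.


KKT complementary slackness check:
lambda_1 * g_1 = 3.5 * 2.84 = 9.94
lambda_2 * g_2 = 5.09 * 3.79 = 19.2911
Total violation = 9.94 + 19.2911 = 29.2311


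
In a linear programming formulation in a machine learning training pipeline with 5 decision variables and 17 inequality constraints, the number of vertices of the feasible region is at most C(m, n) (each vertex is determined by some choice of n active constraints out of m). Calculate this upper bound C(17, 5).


Each vertex corresponds to some choice of n active constraints out of m, so the number of vertices is at most C(m, n) = m! / (n!(m-n)!).
m = 17, n = 5
Numerator: 17 * 16 * 15 * 14 * 13
Denominator: 5! = 120
C(17, 5) = 6188


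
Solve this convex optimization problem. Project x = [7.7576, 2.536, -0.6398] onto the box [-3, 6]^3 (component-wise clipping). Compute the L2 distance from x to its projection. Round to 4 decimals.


Project each component onto [-3, 6].
clip(7.7576) = 6.0, clip(2.536) = 2.536, clip(-0.6398) = -0.6398
Projection = [6.0, 2.536, -0.6398]
Squared diffs: [3.0892, 0.0, 0.0]
Distance = sqrt(3.0892) = 1.7576


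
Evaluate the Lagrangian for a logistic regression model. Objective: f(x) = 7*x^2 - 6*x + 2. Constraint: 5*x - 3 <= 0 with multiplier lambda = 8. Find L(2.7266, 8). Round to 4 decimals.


Step 1: Evaluate f(x).
f(2.7266) = 7*2.7266^2 - 6*2.7266 + 2 = 37.6808
Step 2: Evaluate g(x).
g(2.7266) = 5*2.7266 - 3 = 10.633
Step 3: Compute Lagrangian.
L = 37.6808 + 8*10.633 = 122.7448


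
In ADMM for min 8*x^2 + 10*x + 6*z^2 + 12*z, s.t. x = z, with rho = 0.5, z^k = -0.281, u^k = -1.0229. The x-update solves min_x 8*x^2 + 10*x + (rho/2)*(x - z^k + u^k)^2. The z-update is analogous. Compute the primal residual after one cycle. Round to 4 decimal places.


ADMM iteration with rho = 0.5, z^k = -0.281, u^k = -1.0229
Step 1: x-update.
Minimize 8*x^2 + 10*x + (0.5/2)*(x + 0.281 - 1.0229)^2
FOC: (2*8 + 0.5)*x = -10 + 0.5*(-0.281 + 1.0229)
x^{k+1} = -0.5836
Step 2: z-update.
Minimize 6*z^2 + 12*z + (0.5/2)*(-0.5836 - z - 1.0229)^2
FOC: (2*6 + 0.5)*z = -12 + 0.5*(-0.5836 - 1.0229)
z^{k+1} = -1.0243
Step 3: u-update.
u^{k+1} = -1.0229 - 0.5836 + 1.0243 = -0.5822
Step 4: Primal residual = |-0.5836 + 1.0243| = 0.4407


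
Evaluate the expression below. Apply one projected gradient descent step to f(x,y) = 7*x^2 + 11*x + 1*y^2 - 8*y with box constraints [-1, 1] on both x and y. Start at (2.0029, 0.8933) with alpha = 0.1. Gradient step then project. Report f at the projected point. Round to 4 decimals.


Step 1: Compute gradient at (2.0029, 0.8933).
grad_x = 2*7*2.0029 + 11 = 39.0406
grad_y = 2*1*0.8933 - 8 = -6.2134
Step 2: Gradient step.
x_raw = 2.0029 - 0.1*39.0406 = -1.9012
y_raw = 0.8933 - 0.1*-6.2134 = 1.5146
Step 3: Project onto [-1, 1].
x_proj = clip(-1.9012) = -1.0
y_proj = clip(1.5146) = 1.0
Step 4: Evaluate f.
f(-1.0, 1.0) = -11.0


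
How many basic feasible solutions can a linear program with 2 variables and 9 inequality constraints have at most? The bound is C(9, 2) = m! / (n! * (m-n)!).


Each vertex corresponds to some choice of n active constraints out of m, so the number of vertices is at most C(m, n) = m! / (n!(m-n)!).
m = 9, n = 2
Numerator: 9 * 8
Denominator: 2! = 2
C(9, 2) = 36


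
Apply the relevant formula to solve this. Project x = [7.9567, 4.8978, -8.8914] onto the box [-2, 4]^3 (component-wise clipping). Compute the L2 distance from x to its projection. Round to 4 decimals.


Project each component onto [-2, 4].
clip(7.9567) = 4.0, clip(4.8978) = 4.0, clip(-8.8914) = -2.0
Projection = [4.0, 4.0, -2.0]
Squared diffs: [15.6555, 0.806, 47.4914]
Distance = sqrt(63.9529) = 7.9971


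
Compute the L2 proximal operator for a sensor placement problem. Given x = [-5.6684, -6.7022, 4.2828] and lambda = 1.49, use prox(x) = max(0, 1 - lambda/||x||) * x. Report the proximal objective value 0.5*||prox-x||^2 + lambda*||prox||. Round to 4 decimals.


Step 1: Compute ||x||.
||x|| = 9.7669
Step 2: Compute scaling factor.
scale = max(0, 1 - 1.49/9.7669) = 0.8474
Step 3: prox(x) = [-4.8037, -5.6797, 3.6294]
||prox(x)|| = 8.2769
Step 4: Proximal objective.
0.5*||prox-x||^2 = 1.1101
lambda*||prox|| = 12.3326
Total = 13.4427


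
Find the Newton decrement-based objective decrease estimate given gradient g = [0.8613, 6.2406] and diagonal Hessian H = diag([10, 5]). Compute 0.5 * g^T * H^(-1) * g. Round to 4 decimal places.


Step 1: H is diagonal, so H^(-1) * g = [0.0861, 1.2481].
Step 2: g^T H^(-1) g = sum_i g_i^2 / H_ii
  = (0.8613)^2/10 + (6.2406)^2/5
  = 0.0742 + 7.789 = 7.8632
Step 3: Objective decrease = 0.5 * g^T H^(-1) g = 3.9316


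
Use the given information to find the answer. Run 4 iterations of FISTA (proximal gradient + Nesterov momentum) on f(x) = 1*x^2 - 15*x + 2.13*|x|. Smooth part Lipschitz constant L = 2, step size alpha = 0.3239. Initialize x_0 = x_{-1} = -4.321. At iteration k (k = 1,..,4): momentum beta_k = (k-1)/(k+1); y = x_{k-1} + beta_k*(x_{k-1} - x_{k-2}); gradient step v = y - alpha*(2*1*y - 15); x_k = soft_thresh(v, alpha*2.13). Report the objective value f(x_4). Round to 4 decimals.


FISTA on f(x) = 1*x^2 - 15*x + 2.13*|x|
L = 2, alpha = 0.3239
Iteration 1: beta = 0.0, y = -4.321 + 0.0*(-4.321 + 4.321) = -4.321
  grad(y) = -23.642, v = y - alpha*grad = 3.3366
  prox(v) = soft_thresh(3.3366, 0.6899) = 2.6467
Iteration 2: beta = 0.3333, y = 2.6467 + 0.3333*(2.6467 + 4.321) = 4.9693
  grad(y) = -5.0614, v = y - alpha*grad = 6.6087
  prox(v) = soft_thresh(6.6087, 0.6899) = 5.9188
Iteration 3: beta = 0.5, y = 5.9188 + 0.5*(5.9188 - 2.6467) = 7.5548
  grad(y) = 0.1096, v = y - alpha*grad = 7.5193
  prox(v) = soft_thresh(7.5193, 0.6899) = 6.8294
Iteration 4: beta = 0.6, y = 6.8294 + 0.6*(6.8294 - 5.9188) = 7.3758
  grad(y) = -0.2485, v = y - alpha*grad = 7.4562
  prox(v) = soft_thresh(7.4562, 0.6899) = 6.7663
f(x_4) = 1*6.7663^2 - 15*6.7663 + 2.13*|6.7663| = -41.2994


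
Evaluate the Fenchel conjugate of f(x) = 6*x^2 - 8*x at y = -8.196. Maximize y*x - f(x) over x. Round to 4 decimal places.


f*(y) = sup_x {y*x - a*x^2 - b*x} = sup_x {(y-b)*x - a*x^2}
FOC: (y - b) - 2a*x = 0 => x* = (y - b)/(2a)
x* = (-8.196 + 8)/(2*6) = -0.0163
f*(-8.196) = (y-b)^2/(4a) = (-8.196 + 8)^2/(4*6)
= 0.0384/24 = 0.0016


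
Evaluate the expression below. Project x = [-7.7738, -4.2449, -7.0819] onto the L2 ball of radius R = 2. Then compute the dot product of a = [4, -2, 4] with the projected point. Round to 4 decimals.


Step 1: Compute ||x|| (intermediates to 6 decimals).
||x|| = sqrt((-7.7738)^2 + (-4.2449)^2 + (-7.0819)^2) = 11.34039
Step 2: Project.
Since ||x|| > R, scale = R/||x|| = 2/11.34039 = 0.176361, proj(x) = scale * x
proj(x) = [-1.370995, -0.748635, -1.248971]
Step 3: Dot product.
a^T * proj(x) = 4*(-1.370995) - 2*(-0.748635) + 4*(-1.248971) = -8.9826


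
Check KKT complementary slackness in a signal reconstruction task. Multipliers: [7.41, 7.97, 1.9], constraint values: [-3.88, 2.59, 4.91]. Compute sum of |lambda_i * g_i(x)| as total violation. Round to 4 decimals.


KKT complementary slackness check:
lambda_1 * g_1 = 7.41 * -3.88 = -28.7508
lambda_2 * g_2 = 7.97 * 2.59 = 20.6423
lambda_3 * g_3 = 1.9 * 4.91 = 9.329
Total violation = 28.7508 + 20.6423 + 9.329 = 58.7221


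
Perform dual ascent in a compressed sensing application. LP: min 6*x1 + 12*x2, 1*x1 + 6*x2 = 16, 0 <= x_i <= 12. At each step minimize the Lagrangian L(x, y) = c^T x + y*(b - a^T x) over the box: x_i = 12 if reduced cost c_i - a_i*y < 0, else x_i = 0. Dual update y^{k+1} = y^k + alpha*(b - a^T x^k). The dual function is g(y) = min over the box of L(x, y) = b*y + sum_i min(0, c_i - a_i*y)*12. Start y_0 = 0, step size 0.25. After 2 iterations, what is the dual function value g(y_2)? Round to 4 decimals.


Dual ascent for LP: min 6*x1 + 12*x2, 1*x1 + 6*x2 = 16, 0 <= x_i <= 12
Step 1: y^k = 0.0, reduced costs: (6.0, 12.0)
  x^k = (0.0, 0.0), subgradient = b - a^T x = 16.0
  y^{k+1} = 0.0 + 0.25*16.0 = 4.0
Step 2: y^k = 4.0, reduced costs: (2.0, -12.0)
  x^k = (0.0, 12.0), subgradient = b - a^T x = -56.0
  y^{k+1} = 4.0 + 0.25*-56.0 = -10.0
Dual objective at y_2 = -10.0: reduced costs (16.0, 72.0), box minimizer x = (0.0, 0.0)
g(y_2) = b*y + (c1 - a1*y)*x1 + (c2 - a2*y)*x2 = 16*(-10.0) + 16.0*0.0 + 72.0*0.0 = -160.0 + 0.0 + 0.0 = -160.0


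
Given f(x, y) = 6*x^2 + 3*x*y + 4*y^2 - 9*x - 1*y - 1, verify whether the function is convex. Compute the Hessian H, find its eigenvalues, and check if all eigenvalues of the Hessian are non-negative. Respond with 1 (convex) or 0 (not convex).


The Hessian of f(x,y) = 6*x^2 + 3*x*y + 4*y^2 - 9*x - 1*y - 1 is:
H = [[12, 3], [3, 8]]
Trace = 12 + 8 = 20
Determinant = 12*8 - (3)^2 = 87
Discriminant = (20)^2 - 4*87 = 52.0
Eigenvalues: lambda_1 = 6.3944, lambda_2 = 13.6056
The function is convex.

1


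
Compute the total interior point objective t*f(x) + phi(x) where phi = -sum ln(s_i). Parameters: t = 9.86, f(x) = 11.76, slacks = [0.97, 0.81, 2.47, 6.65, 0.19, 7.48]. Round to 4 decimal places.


Step 1: Compute log-barrier.
ln values: [-0.0305, -0.2107, 0.9042, 1.8946, -1.6607, 2.0122]
phi = -(-0.0305 - 0.2107 + 0.9042 + 1.8946 - 1.6607 + 2.0122) = -2.9092
Step 2: Compute augmented objective.
t*f(x) = 9.86*11.76 = 115.9536
Total = 115.9536 - 2.9092 = 113.0444


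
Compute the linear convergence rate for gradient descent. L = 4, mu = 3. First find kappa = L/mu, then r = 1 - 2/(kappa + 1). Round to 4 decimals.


Step 1: Compute the condition number.
kappa = L/mu = 4/3 = 1.3333
Step 2: Compute the convergence rate.
r = 1 - 2/(kappa + 1) = 1 - 2*mu/(L + mu) = (L - mu)/(L + mu) = 1/7 = 0.1429


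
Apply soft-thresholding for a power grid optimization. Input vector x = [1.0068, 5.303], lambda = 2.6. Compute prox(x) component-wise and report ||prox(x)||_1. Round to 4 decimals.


Soft-thresholding with lambda = 2.6:
prox(1.0068) = sign(1.0068)*max(|1.0068| - 2.6, 0) = 0.0
prox(5.303) = sign(5.303)*max(|5.303| - 2.6, 0) = 2.703
prox(x) = [0.0, 2.703]
||prox(x)||_1 = 0.0 + 2.703 = 2.703


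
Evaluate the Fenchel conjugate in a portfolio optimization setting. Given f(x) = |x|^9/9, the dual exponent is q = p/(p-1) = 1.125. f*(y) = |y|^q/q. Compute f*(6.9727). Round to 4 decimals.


The conjugate exponent q satisfies 1/p + 1/q = 1.
p = 9, so q = 9/(9 - 1) = 1.125
|y|^q = 6.9727^1.125 = 8.8885
f*(6.9727) = 8.8885 / 1.125 = 7.9008


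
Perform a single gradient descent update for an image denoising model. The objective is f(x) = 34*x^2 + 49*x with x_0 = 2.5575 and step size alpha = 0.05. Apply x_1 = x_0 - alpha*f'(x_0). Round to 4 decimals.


We compute the gradient at x_0 and apply the update.
f'(x) = 68*x + 49
f'(2.5575) = 68*2.5575 + 49 = 222.91
x_1 = 2.5575 - 0.05*222.91 = -8.588


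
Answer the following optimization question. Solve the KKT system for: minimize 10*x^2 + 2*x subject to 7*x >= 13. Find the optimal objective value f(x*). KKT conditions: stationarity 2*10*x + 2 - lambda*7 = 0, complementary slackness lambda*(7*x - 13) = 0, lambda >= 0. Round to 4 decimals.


Step 1: Try lambda = 0 (constraint inactive).
x_unc = -2/(2*10) = -0.1
Check: 7*-0.1 = -0.7 < 13 -- violated!
Step 2: Constraint must be active: 7*x = 13
x* = 13/7 = 1.8571 (rounded; the exact value 13/7 is used below)
lambda = (2*10*(13/7) + 2)/7 = 5.5918
Step 3: Compute optimal value.
f(x*) = 10*(13/7)^2 + 2*(13/7) = 38.2041


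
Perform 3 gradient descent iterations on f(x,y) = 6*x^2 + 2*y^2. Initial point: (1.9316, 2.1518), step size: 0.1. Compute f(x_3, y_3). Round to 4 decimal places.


Gradient descent on f(x,y) = 6*x^2 + 2*y^2.
Starting point: (1.9316, 2.1518), alpha = 0.1
Step 1: grad_x = 2*6*1.9316 = 23.1792, grad_y = 2*2*2.1518 = 8.6072
  x_1 = 1.9316 - 0.1*23.1792 = -0.3863
  y_1 = 2.1518 - 0.1*8.6072 = 1.2911
Step 2: grad_x = 2*6*-0.3863 = -4.6358, grad_y = 2*2*1.2911 = 5.1643
  x_2 = -0.3863 - 0.1*-4.6358 = 0.0773
  y_2 = 1.2911 - 0.1*5.1643 = 0.7746
Step 3: grad_x = 2*6*0.0773 = 0.9272, grad_y = 2*2*0.7746 = 3.0986
  x_3 = 0.0773 - 0.1*0.9272 = -0.0155
  y_3 = 0.7746 - 0.1*3.0986 = 0.4648
f(-0.0155, 0.4648) = 6*(-0.0155)^2 + 2*0.4648^2 = 0.4335


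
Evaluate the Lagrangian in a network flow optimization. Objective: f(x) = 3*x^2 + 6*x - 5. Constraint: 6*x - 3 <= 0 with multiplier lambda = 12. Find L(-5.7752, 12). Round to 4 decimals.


Step 1: Evaluate f(x).
f(-5.7752) = 3*(-5.7752)^2 + 6*(-5.7752) - 5 = 60.4076
Step 2: Evaluate g(x).
g(-5.7752) = 6*-5.7752 - 3 = -37.6512
Step 3: Compute Lagrangian.
L = 60.4076 + 12*-37.6512 = -391.4068


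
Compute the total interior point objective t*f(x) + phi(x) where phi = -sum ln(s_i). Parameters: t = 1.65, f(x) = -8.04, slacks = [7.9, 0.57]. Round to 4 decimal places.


Step 1: Compute log-barrier.
ln values: [2.0669, -0.5621]
phi = -(2.0669 - 0.5621) = -1.5047
Step 2: Compute augmented objective.
t*f(x) = 1.65*-8.04 = -13.266
Total = -13.266 - 1.5047 = -14.7707


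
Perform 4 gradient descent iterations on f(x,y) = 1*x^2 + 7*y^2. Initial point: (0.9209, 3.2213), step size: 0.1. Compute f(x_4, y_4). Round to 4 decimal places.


Gradient descent on f(x,y) = 1*x^2 + 7*y^2.
Starting point: (0.9209, 3.2213), alpha = 0.1
Step 1: grad_x = 2*1*0.9209 = 1.8418, grad_y = 2*7*3.2213 = 45.0982
  x_1 = 0.9209 - 0.1*1.8418 = 0.7367
  y_1 = 3.2213 - 0.1*45.0982 = -1.2885
Step 2: grad_x = 2*1*0.7367 = 1.4734, grad_y = 2*7*-1.2885 = -18.0393
  x_2 = 0.7367 - 0.1*1.4734 = 0.5894
  y_2 = -1.2885 - 0.1*-18.0393 = 0.5154
Step 3: grad_x = 2*1*0.5894 = 1.1788, grad_y = 2*7*0.5154 = 7.2157
  x_3 = 0.5894 - 0.1*1.1788 = 0.4715
  y_3 = 0.5154 - 0.1*7.2157 = -0.2062
Step 4: grad_x = 2*1*0.4715 = 0.943, grad_y = 2*7*-0.2062 = -2.8863
  x_4 = 0.4715 - 0.1*0.943 = 0.3772
  y_4 = -0.2062 - 0.1*-2.8863 = 0.0825
f(0.3772, 0.0825) = 1*0.3772^2 + 7*0.0825^2 = 0.1899


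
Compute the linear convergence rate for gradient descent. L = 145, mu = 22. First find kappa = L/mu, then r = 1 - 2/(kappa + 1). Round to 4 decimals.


Step 1: Compute the condition number.
kappa = L/mu = 145/22 = 6.5909
Step 2: Compute the convergence rate.
r = 1 - 2/(kappa + 1) = 1 - 2*mu/(L + mu) = (L - mu)/(L + mu) = 123/167 = 0.7365


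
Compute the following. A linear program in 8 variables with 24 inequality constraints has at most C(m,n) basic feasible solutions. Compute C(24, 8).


Each vertex corresponds to some choice of n active constraints out of m, so the number of vertices is at most C(m, n) = m! / (n!(m-n)!).
m = 24, n = 8
Numerator: 24 * 23 * 22 * 21 * 20 * 19 * 18 * 17
Denominator: 8! = 40320
C(24, 8) = 735471


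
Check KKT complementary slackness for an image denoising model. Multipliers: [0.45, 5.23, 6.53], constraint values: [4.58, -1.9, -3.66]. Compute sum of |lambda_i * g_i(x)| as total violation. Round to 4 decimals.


KKT complementary slackness check:
lambda_1 * g_1 = 0.45 * 4.58 = 2.061
lambda_2 * g_2 = 5.23 * -1.9 = -9.937
lambda_3 * g_3 = 6.53 * -3.66 = -23.8998
Total violation = 2.061 + 9.937 + 23.8998 = 35.8978


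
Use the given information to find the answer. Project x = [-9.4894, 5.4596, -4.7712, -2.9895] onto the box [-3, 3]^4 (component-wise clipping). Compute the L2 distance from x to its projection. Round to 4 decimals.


Project each component onto [-3, 3].
clip(-9.4894) = -3.0, clip(5.4596) = 3.0, clip(-4.7712) = -3.0, clip(-2.9895) = -2.9895
Projection = [-3.0, 3.0, -3.0, -2.9895]
Squared diffs: [42.1123, 6.0496, 3.1371, 0.0]
Distance = sqrt(51.299) = 7.1623


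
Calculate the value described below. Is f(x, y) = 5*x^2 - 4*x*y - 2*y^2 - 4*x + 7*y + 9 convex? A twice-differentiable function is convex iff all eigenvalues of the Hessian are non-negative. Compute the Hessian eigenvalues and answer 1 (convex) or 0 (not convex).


The Hessian of f(x,y) = 5*x^2 - 4*x*y - 2*y^2 - 4*x + 7*y + 9 is:
H = [[10, -4], [-4, -4]]
Trace = 10 - 4 = 6
Determinant = 10*-4 - (-4)^2 = -56
Discriminant = (6)^2 - 4*-56 = 260.0
Eigenvalues: lambda_1 = -5.0623, lambda_2 = 11.0623
The function is not convex.

0


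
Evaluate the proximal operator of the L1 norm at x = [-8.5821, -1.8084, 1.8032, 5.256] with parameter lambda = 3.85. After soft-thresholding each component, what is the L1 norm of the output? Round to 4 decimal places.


Soft-thresholding with lambda = 3.85:
prox(-8.5821) = sign(-8.5821)*max(|-8.5821| - 3.85, 0) = -4.7321
prox(-1.8084) = sign(-1.8084)*max(|-1.8084| - 3.85, 0) = 0.0
prox(1.8032) = sign(1.8032)*max(|1.8032| - 3.85, 0) = 0.0
prox(5.256) = sign(5.256)*max(|5.256| - 3.85, 0) = 1.406
prox(x) = [-4.7321, 0.0, 0.0, 1.406]
||prox(x)||_1 = 4.7321 + 0.0 + 0.0 + 1.406 = 6.1381


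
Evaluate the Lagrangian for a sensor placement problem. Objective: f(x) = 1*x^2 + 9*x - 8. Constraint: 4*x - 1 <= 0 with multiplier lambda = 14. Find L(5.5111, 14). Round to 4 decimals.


Step 1: Evaluate f(x).
f(5.5111) = 1*5.5111^2 + 9*5.5111 - 8 = 71.9721
Step 2: Evaluate g(x).
g(5.5111) = 4*5.5111 - 1 = 21.0444
Step 3: Compute Lagrangian.
L = 71.9721 + 14*21.0444 = 366.5937


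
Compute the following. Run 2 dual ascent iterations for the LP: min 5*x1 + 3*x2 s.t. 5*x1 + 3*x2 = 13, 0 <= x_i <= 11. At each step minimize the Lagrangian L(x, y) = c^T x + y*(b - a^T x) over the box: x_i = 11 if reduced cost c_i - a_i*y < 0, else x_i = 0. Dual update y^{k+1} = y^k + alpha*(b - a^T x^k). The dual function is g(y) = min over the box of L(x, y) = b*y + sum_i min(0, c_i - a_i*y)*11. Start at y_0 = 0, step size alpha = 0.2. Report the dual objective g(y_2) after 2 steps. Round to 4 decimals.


Dual ascent for LP: min 5*x1 + 3*x2, 5*x1 + 3*x2 = 13, 0 <= x_i <= 11
Step 1: y^k = 0.0, reduced costs: (5.0, 3.0)
  x^k = (0.0, 0.0), subgradient = b - a^T x = 13.0
  y^{k+1} = 0.0 + 0.2*13.0 = 2.6
Step 2: y^k = 2.6, reduced costs: (-8.0, -4.8)
  x^k = (11.0, 11.0), subgradient = b - a^T x = -75.0
  y^{k+1} = 2.6 + 0.2*-75.0 = -12.4
Dual objective at y_2 = -12.4: reduced costs (67.0, 40.2), box minimizer x = (0.0, 0.0)
g(y_2) = b*y + (c1 - a1*y)*x1 + (c2 - a2*y)*x2 = 13*(-12.4) + 67.0*0.0 + 40.2*0.0 = -161.2 + 0.0 + 0.0 = -161.2


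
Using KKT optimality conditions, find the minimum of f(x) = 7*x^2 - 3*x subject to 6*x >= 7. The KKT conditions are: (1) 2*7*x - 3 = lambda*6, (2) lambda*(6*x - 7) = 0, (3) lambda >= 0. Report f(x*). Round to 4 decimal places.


Step 1: Try lambda = 0 (constraint inactive).
x_unc = 3/(2*7) = 0.2143
Check: 6*0.2143 = 1.2858 < 7 -- violated!
Step 2: Constraint must be active: 6*x = 7
x* = 7/6 = 1.1667 (rounded; the exact value 7/6 is used below)
lambda = (2*7*(7/6) - 3)/6 = 2.2222
Step 3: Compute optimal value.
f(x*) = 7*(7/6)^2 - 3*(7/6) = 6.0278


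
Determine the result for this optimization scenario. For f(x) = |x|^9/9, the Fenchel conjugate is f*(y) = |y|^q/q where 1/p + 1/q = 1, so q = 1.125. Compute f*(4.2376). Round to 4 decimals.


The conjugate exponent q satisfies 1/p + 1/q = 1.
p = 9, so q = 9/(9 - 1) = 1.125
|y|^q = 4.2376^1.125 = 5.0759
f*(4.2376) = 5.0759 / 1.125 = 4.5119


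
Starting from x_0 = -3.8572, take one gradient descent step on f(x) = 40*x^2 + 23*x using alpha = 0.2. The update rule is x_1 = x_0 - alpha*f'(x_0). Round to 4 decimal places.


We compute the gradient at x_0 and apply the update.
f'(x) = 80*x + 23
f'(-3.8572) = 80*-3.8572 + 23 = -285.576
x_1 = -3.8572 - 0.2*-285.576 = 53.258


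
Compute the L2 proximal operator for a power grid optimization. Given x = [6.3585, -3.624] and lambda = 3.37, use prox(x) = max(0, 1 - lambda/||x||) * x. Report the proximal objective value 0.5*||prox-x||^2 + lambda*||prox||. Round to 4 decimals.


Step 1: Compute ||x||.
||x|| = 7.3187
Step 2: Compute scaling factor.
scale = max(0, 1 - 3.37/7.3187) = 0.5395
Step 3: prox(x) = [3.4307, -1.9553]
||prox(x)|| = 3.9487
Step 4: Proximal objective.
0.5*||prox-x||^2 = 5.6785
lambda*||prox|| = 13.3071
Total = 18.9857


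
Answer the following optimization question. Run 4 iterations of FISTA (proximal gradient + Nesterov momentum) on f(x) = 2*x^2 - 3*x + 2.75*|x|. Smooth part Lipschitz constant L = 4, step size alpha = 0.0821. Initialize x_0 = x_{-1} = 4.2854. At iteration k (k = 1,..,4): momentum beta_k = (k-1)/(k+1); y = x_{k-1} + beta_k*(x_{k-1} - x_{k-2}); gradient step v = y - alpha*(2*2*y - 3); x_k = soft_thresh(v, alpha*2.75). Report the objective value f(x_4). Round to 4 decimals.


FISTA on f(x) = 2*x^2 - 3*x + 2.75*|x|
L = 4, alpha = 0.0821
Iteration 1: beta = 0.0, y = 4.2854 + 0.0*(4.2854 - 4.2854) = 4.2854
  grad(y) = 14.1416, v = y - alpha*grad = 3.1244
  prox(v) = soft_thresh(3.1244, 0.2258) = 2.8986
Iteration 2: beta = 0.3333, y = 2.8986 + 0.3333*(2.8986 - 4.2854) = 2.4363
  grad(y) = 6.7453, v = y - alpha*grad = 1.8825
  prox(v) = soft_thresh(1.8825, 0.2258) = 1.6568
Iteration 3: beta = 0.5, y = 1.6568 + 0.5*(1.6568 - 2.8986) = 1.0358
  grad(y) = 1.1434, v = y - alpha*grad = 0.942
  prox(v) = soft_thresh(0.942, 0.2258) = 0.7162
Iteration 4: beta = 0.6, y = 0.7162 + 0.6*(0.7162 - 1.6568) = 0.1519
  grad(y) = -2.3925, v = y - alpha*grad = 0.3483
  prox(v) = soft_thresh(0.3483, 0.2258) = 0.1225
f(x_4) = 2*0.1225^2 - 3*0.1225 + 2.75*|0.1225| = -0.0006


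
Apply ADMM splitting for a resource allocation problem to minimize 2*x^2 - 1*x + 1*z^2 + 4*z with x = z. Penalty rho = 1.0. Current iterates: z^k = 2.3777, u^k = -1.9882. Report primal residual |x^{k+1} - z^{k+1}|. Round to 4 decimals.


ADMM iteration with rho = 1.0, z^k = 2.3777, u^k = -1.9882
Step 1: x-update.
Minimize 2*x^2 - 1*x + (1.0/2)*(x - 2.3777 - 1.9882)^2
FOC: (2*2 + 1.0)*x = 1 + 1.0*(2.3777 + 1.9882)
x^{k+1} = 1.0732
Step 2: z-update.
Minimize 1*z^2 + 4*z + (1.0/2)*(1.0732 - z - 1.9882)^2
FOC: (2*1 + 1.0)*z = -4 + 1.0*(1.0732 - 1.9882)
z^{k+1} = -1.6383
Step 3: u-update.
u^{k+1} = -1.9882 + 1.0732 + 1.6383 = 0.7233
Step 4: Primal residual = |1.0732 + 1.6383| = 2.7115
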